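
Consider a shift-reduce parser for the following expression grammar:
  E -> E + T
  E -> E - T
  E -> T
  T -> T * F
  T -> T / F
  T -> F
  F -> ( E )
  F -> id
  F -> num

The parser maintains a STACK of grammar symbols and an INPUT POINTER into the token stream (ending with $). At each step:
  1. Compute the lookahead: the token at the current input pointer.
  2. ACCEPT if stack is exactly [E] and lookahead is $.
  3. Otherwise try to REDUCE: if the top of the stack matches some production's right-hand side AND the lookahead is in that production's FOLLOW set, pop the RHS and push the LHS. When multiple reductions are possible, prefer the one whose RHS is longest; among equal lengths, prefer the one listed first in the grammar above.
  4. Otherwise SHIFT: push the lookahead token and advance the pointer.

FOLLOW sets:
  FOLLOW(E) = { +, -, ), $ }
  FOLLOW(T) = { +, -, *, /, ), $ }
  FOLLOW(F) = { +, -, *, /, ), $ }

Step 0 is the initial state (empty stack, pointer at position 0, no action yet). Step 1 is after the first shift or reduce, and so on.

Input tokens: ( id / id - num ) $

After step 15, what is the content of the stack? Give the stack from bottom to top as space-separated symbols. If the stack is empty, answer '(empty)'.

Step 1: shift (. Stack=[(] ptr=1 lookahead=id remaining=[id / id - num ) $]
Step 2: shift id. Stack=[( id] ptr=2 lookahead=/ remaining=[/ id - num ) $]
Step 3: reduce F->id. Stack=[( F] ptr=2 lookahead=/ remaining=[/ id - num ) $]
Step 4: reduce T->F. Stack=[( T] ptr=2 lookahead=/ remaining=[/ id - num ) $]
Step 5: shift /. Stack=[( T /] ptr=3 lookahead=id remaining=[id - num ) $]
Step 6: shift id. Stack=[( T / id] ptr=4 lookahead=- remaining=[- num ) $]
Step 7: reduce F->id. Stack=[( T / F] ptr=4 lookahead=- remaining=[- num ) $]
Step 8: reduce T->T / F. Stack=[( T] ptr=4 lookahead=- remaining=[- num ) $]
Step 9: reduce E->T. Stack=[( E] ptr=4 lookahead=- remaining=[- num ) $]
Step 10: shift -. Stack=[( E -] ptr=5 lookahead=num remaining=[num ) $]
Step 11: shift num. Stack=[( E - num] ptr=6 lookahead=) remaining=[) $]
Step 12: reduce F->num. Stack=[( E - F] ptr=6 lookahead=) remaining=[) $]
Step 13: reduce T->F. Stack=[( E - T] ptr=6 lookahead=) remaining=[) $]
Step 14: reduce E->E - T. Stack=[( E] ptr=6 lookahead=) remaining=[) $]
Step 15: shift ). Stack=[( E )] ptr=7 lookahead=$ remaining=[$]

Answer: ( E )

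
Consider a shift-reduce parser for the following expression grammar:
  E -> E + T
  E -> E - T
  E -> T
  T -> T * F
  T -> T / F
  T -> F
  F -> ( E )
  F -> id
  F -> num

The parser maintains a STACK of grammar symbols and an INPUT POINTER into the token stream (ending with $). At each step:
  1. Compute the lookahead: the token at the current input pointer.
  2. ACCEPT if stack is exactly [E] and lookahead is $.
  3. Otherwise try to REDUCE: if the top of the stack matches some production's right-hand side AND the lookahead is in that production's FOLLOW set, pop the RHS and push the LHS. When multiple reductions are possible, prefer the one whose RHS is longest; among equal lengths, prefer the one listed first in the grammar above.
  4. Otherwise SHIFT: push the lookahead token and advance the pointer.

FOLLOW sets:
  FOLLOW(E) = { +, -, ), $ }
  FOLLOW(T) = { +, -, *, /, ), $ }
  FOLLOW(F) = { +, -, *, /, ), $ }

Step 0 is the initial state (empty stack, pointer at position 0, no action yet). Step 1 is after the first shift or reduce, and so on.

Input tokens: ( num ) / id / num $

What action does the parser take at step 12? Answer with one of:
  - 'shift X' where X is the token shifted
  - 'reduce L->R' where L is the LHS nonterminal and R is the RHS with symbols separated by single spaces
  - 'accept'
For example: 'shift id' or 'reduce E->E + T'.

Answer: reduce T->T / F

Derivation:
Step 1: shift (. Stack=[(] ptr=1 lookahead=num remaining=[num ) / id / num $]
Step 2: shift num. Stack=[( num] ptr=2 lookahead=) remaining=[) / id / num $]
Step 3: reduce F->num. Stack=[( F] ptr=2 lookahead=) remaining=[) / id / num $]
Step 4: reduce T->F. Stack=[( T] ptr=2 lookahead=) remaining=[) / id / num $]
Step 5: reduce E->T. Stack=[( E] ptr=2 lookahead=) remaining=[) / id / num $]
Step 6: shift ). Stack=[( E )] ptr=3 lookahead=/ remaining=[/ id / num $]
Step 7: reduce F->( E ). Stack=[F] ptr=3 lookahead=/ remaining=[/ id / num $]
Step 8: reduce T->F. Stack=[T] ptr=3 lookahead=/ remaining=[/ id / num $]
Step 9: shift /. Stack=[T /] ptr=4 lookahead=id remaining=[id / num $]
Step 10: shift id. Stack=[T / id] ptr=5 lookahead=/ remaining=[/ num $]
Step 11: reduce F->id. Stack=[T / F] ptr=5 lookahead=/ remaining=[/ num $]
Step 12: reduce T->T / F. Stack=[T] ptr=5 lookahead=/ remaining=[/ num $]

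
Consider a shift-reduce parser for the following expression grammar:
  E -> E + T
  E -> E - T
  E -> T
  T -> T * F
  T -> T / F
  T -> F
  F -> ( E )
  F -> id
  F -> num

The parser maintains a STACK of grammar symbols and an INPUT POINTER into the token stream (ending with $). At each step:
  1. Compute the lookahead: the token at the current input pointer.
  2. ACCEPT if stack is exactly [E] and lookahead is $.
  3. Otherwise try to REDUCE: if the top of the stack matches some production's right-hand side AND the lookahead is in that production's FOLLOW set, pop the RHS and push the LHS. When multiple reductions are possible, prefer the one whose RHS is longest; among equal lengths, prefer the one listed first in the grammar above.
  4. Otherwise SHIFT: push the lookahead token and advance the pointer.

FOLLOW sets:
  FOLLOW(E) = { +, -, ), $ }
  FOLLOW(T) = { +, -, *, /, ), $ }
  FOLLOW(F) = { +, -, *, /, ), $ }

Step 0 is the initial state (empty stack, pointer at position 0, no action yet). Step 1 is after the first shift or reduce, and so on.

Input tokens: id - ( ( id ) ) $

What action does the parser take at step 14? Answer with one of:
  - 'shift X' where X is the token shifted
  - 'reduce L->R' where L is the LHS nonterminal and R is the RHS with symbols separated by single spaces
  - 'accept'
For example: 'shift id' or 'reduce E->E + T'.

Step 1: shift id. Stack=[id] ptr=1 lookahead=- remaining=[- ( ( id ) ) $]
Step 2: reduce F->id. Stack=[F] ptr=1 lookahead=- remaining=[- ( ( id ) ) $]
Step 3: reduce T->F. Stack=[T] ptr=1 lookahead=- remaining=[- ( ( id ) ) $]
Step 4: reduce E->T. Stack=[E] ptr=1 lookahead=- remaining=[- ( ( id ) ) $]
Step 5: shift -. Stack=[E -] ptr=2 lookahead=( remaining=[( ( id ) ) $]
Step 6: shift (. Stack=[E - (] ptr=3 lookahead=( remaining=[( id ) ) $]
Step 7: shift (. Stack=[E - ( (] ptr=4 lookahead=id remaining=[id ) ) $]
Step 8: shift id. Stack=[E - ( ( id] ptr=5 lookahead=) remaining=[) ) $]
Step 9: reduce F->id. Stack=[E - ( ( F] ptr=5 lookahead=) remaining=[) ) $]
Step 10: reduce T->F. Stack=[E - ( ( T] ptr=5 lookahead=) remaining=[) ) $]
Step 11: reduce E->T. Stack=[E - ( ( E] ptr=5 lookahead=) remaining=[) ) $]
Step 12: shift ). Stack=[E - ( ( E )] ptr=6 lookahead=) remaining=[) $]
Step 13: reduce F->( E ). Stack=[E - ( F] ptr=6 lookahead=) remaining=[) $]
Step 14: reduce T->F. Stack=[E - ( T] ptr=6 lookahead=) remaining=[) $]

Answer: reduce T->F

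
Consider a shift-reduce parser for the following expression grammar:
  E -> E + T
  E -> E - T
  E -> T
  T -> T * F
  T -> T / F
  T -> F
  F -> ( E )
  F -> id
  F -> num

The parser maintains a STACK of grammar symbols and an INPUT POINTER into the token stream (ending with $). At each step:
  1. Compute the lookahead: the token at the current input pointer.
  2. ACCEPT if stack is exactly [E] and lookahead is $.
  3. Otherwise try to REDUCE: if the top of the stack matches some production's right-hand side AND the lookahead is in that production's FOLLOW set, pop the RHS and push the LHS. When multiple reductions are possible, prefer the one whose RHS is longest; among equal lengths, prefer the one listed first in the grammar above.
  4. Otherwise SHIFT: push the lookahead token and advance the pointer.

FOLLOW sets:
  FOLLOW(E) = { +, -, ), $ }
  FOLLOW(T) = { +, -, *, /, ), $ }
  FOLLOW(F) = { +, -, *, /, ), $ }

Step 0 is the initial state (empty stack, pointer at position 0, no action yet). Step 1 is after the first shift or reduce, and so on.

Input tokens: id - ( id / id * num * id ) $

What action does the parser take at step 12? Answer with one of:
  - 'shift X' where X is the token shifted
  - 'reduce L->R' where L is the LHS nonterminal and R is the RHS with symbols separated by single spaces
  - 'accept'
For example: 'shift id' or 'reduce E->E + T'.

Answer: reduce F->id

Derivation:
Step 1: shift id. Stack=[id] ptr=1 lookahead=- remaining=[- ( id / id * num * id ) $]
Step 2: reduce F->id. Stack=[F] ptr=1 lookahead=- remaining=[- ( id / id * num * id ) $]
Step 3: reduce T->F. Stack=[T] ptr=1 lookahead=- remaining=[- ( id / id * num * id ) $]
Step 4: reduce E->T. Stack=[E] ptr=1 lookahead=- remaining=[- ( id / id * num * id ) $]
Step 5: shift -. Stack=[E -] ptr=2 lookahead=( remaining=[( id / id * num * id ) $]
Step 6: shift (. Stack=[E - (] ptr=3 lookahead=id remaining=[id / id * num * id ) $]
Step 7: shift id. Stack=[E - ( id] ptr=4 lookahead=/ remaining=[/ id * num * id ) $]
Step 8: reduce F->id. Stack=[E - ( F] ptr=4 lookahead=/ remaining=[/ id * num * id ) $]
Step 9: reduce T->F. Stack=[E - ( T] ptr=4 lookahead=/ remaining=[/ id * num * id ) $]
Step 10: shift /. Stack=[E - ( T /] ptr=5 lookahead=id remaining=[id * num * id ) $]
Step 11: shift id. Stack=[E - ( T / id] ptr=6 lookahead=* remaining=[* num * id ) $]
Step 12: reduce F->id. Stack=[E - ( T / F] ptr=6 lookahead=* remaining=[* num * id ) $]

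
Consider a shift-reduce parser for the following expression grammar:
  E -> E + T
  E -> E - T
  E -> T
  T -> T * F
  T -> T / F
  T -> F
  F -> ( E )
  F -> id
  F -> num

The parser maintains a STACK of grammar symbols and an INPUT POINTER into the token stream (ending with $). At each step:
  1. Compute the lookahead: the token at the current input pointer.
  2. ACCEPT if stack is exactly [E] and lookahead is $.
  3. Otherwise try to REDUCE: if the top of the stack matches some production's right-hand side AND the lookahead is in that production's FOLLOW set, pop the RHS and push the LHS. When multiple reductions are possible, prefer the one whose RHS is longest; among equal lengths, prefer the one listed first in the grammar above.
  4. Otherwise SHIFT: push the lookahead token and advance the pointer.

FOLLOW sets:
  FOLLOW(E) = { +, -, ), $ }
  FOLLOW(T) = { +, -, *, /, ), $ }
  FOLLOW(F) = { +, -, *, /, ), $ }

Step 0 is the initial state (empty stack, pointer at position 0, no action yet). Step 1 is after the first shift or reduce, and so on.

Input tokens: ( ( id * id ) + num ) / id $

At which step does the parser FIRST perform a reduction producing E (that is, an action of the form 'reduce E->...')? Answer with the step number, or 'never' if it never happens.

Step 1: shift (. Stack=[(] ptr=1 lookahead=( remaining=[( id * id ) + num ) / id $]
Step 2: shift (. Stack=[( (] ptr=2 lookahead=id remaining=[id * id ) + num ) / id $]
Step 3: shift id. Stack=[( ( id] ptr=3 lookahead=* remaining=[* id ) + num ) / id $]
Step 4: reduce F->id. Stack=[( ( F] ptr=3 lookahead=* remaining=[* id ) + num ) / id $]
Step 5: reduce T->F. Stack=[( ( T] ptr=3 lookahead=* remaining=[* id ) + num ) / id $]
Step 6: shift *. Stack=[( ( T *] ptr=4 lookahead=id remaining=[id ) + num ) / id $]
Step 7: shift id. Stack=[( ( T * id] ptr=5 lookahead=) remaining=[) + num ) / id $]
Step 8: reduce F->id. Stack=[( ( T * F] ptr=5 lookahead=) remaining=[) + num ) / id $]
Step 9: reduce T->T * F. Stack=[( ( T] ptr=5 lookahead=) remaining=[) + num ) / id $]
Step 10: reduce E->T. Stack=[( ( E] ptr=5 lookahead=) remaining=[) + num ) / id $]

Answer: 10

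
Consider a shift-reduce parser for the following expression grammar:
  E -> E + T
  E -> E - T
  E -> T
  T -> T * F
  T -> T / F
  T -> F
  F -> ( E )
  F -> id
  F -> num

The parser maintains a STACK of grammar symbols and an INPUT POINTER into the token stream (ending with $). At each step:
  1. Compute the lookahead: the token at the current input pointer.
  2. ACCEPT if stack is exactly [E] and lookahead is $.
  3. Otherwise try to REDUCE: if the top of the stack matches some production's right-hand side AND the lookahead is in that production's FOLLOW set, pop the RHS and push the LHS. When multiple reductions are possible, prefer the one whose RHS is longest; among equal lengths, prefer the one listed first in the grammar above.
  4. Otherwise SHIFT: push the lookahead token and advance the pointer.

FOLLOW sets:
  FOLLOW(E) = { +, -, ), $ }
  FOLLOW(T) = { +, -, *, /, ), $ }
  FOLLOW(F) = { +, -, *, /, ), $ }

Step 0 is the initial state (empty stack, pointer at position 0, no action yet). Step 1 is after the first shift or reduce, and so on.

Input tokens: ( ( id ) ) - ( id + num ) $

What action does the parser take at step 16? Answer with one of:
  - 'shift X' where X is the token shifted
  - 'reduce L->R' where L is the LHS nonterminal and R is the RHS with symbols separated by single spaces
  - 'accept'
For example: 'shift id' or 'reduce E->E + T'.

Answer: shift (

Derivation:
Step 1: shift (. Stack=[(] ptr=1 lookahead=( remaining=[( id ) ) - ( id + num ) $]
Step 2: shift (. Stack=[( (] ptr=2 lookahead=id remaining=[id ) ) - ( id + num ) $]
Step 3: shift id. Stack=[( ( id] ptr=3 lookahead=) remaining=[) ) - ( id + num ) $]
Step 4: reduce F->id. Stack=[( ( F] ptr=3 lookahead=) remaining=[) ) - ( id + num ) $]
Step 5: reduce T->F. Stack=[( ( T] ptr=3 lookahead=) remaining=[) ) - ( id + num ) $]
Step 6: reduce E->T. Stack=[( ( E] ptr=3 lookahead=) remaining=[) ) - ( id + num ) $]
Step 7: shift ). Stack=[( ( E )] ptr=4 lookahead=) remaining=[) - ( id + num ) $]
Step 8: reduce F->( E ). Stack=[( F] ptr=4 lookahead=) remaining=[) - ( id + num ) $]
Step 9: reduce T->F. Stack=[( T] ptr=4 lookahead=) remaining=[) - ( id + num ) $]
Step 10: reduce E->T. Stack=[( E] ptr=4 lookahead=) remaining=[) - ( id + num ) $]
Step 11: shift ). Stack=[( E )] ptr=5 lookahead=- remaining=[- ( id + num ) $]
Step 12: reduce F->( E ). Stack=[F] ptr=5 lookahead=- remaining=[- ( id + num ) $]
Step 13: reduce T->F. Stack=[T] ptr=5 lookahead=- remaining=[- ( id + num ) $]
Step 14: reduce E->T. Stack=[E] ptr=5 lookahead=- remaining=[- ( id + num ) $]
Step 15: shift -. Stack=[E -] ptr=6 lookahead=( remaining=[( id + num ) $]
Step 16: shift (. Stack=[E - (] ptr=7 lookahead=id remaining=[id + num ) $]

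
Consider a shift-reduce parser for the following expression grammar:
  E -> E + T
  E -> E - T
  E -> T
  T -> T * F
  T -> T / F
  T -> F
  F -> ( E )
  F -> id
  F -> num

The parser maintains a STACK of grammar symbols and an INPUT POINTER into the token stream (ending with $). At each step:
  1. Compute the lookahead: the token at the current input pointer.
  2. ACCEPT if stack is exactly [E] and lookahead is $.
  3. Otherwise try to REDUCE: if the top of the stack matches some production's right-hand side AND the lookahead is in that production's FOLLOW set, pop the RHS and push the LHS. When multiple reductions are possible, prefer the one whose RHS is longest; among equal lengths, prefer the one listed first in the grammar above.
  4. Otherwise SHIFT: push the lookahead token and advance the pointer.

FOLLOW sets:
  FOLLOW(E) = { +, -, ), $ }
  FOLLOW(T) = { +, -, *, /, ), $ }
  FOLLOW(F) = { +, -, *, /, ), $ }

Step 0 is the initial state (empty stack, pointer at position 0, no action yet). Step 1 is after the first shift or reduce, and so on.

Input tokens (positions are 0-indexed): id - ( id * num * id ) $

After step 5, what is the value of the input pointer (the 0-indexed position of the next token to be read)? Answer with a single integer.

Step 1: shift id. Stack=[id] ptr=1 lookahead=- remaining=[- ( id * num * id ) $]
Step 2: reduce F->id. Stack=[F] ptr=1 lookahead=- remaining=[- ( id * num * id ) $]
Step 3: reduce T->F. Stack=[T] ptr=1 lookahead=- remaining=[- ( id * num * id ) $]
Step 4: reduce E->T. Stack=[E] ptr=1 lookahead=- remaining=[- ( id * num * id ) $]
Step 5: shift -. Stack=[E -] ptr=2 lookahead=( remaining=[( id * num * id ) $]

Answer: 2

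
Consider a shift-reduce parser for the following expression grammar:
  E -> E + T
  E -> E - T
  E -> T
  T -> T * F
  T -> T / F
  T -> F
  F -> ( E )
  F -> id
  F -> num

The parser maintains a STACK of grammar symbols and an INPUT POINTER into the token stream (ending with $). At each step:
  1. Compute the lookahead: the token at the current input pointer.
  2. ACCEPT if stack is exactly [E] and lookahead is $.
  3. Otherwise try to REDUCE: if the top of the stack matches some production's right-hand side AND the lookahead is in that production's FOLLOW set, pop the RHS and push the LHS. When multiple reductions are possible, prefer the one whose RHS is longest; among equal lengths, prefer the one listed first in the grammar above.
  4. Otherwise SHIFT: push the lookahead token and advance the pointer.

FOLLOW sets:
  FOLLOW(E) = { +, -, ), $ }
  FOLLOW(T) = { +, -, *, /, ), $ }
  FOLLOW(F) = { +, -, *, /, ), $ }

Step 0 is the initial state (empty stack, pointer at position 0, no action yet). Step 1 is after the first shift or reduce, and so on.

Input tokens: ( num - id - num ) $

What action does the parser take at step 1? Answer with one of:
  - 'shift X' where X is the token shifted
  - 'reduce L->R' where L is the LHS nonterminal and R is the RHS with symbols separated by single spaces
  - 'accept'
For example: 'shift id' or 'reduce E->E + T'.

Answer: shift (

Derivation:
Step 1: shift (. Stack=[(] ptr=1 lookahead=num remaining=[num - id - num ) $]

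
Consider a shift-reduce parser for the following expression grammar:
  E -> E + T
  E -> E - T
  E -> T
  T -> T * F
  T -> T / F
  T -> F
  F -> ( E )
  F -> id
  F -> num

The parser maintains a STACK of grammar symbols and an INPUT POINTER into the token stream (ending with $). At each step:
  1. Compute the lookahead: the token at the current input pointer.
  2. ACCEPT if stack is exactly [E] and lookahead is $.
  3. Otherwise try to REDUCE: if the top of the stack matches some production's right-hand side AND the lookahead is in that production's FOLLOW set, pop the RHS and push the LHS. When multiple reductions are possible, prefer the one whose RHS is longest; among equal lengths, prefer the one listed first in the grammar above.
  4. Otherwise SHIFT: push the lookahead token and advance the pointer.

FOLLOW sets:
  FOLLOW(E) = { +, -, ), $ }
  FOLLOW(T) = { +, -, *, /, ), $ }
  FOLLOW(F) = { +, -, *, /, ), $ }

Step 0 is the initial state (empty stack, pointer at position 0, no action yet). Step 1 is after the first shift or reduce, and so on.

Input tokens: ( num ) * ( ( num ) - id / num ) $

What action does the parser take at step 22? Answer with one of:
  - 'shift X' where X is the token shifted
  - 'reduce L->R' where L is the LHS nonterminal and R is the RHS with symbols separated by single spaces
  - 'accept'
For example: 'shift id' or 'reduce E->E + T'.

Answer: reduce F->id

Derivation:
Step 1: shift (. Stack=[(] ptr=1 lookahead=num remaining=[num ) * ( ( num ) - id / num ) $]
Step 2: shift num. Stack=[( num] ptr=2 lookahead=) remaining=[) * ( ( num ) - id / num ) $]
Step 3: reduce F->num. Stack=[( F] ptr=2 lookahead=) remaining=[) * ( ( num ) - id / num ) $]
Step 4: reduce T->F. Stack=[( T] ptr=2 lookahead=) remaining=[) * ( ( num ) - id / num ) $]
Step 5: reduce E->T. Stack=[( E] ptr=2 lookahead=) remaining=[) * ( ( num ) - id / num ) $]
Step 6: shift ). Stack=[( E )] ptr=3 lookahead=* remaining=[* ( ( num ) - id / num ) $]
Step 7: reduce F->( E ). Stack=[F] ptr=3 lookahead=* remaining=[* ( ( num ) - id / num ) $]
Step 8: reduce T->F. Stack=[T] ptr=3 lookahead=* remaining=[* ( ( num ) - id / num ) $]
Step 9: shift *. Stack=[T *] ptr=4 lookahead=( remaining=[( ( num ) - id / num ) $]
Step 10: shift (. Stack=[T * (] ptr=5 lookahead=( remaining=[( num ) - id / num ) $]
Step 11: shift (. Stack=[T * ( (] ptr=6 lookahead=num remaining=[num ) - id / num ) $]
Step 12: shift num. Stack=[T * ( ( num] ptr=7 lookahead=) remaining=[) - id / num ) $]
Step 13: reduce F->num. Stack=[T * ( ( F] ptr=7 lookahead=) remaining=[) - id / num ) $]
Step 14: reduce T->F. Stack=[T * ( ( T] ptr=7 lookahead=) remaining=[) - id / num ) $]
Step 15: reduce E->T. Stack=[T * ( ( E] ptr=7 lookahead=) remaining=[) - id / num ) $]
Step 16: shift ). Stack=[T * ( ( E )] ptr=8 lookahead=- remaining=[- id / num ) $]
Step 17: reduce F->( E ). Stack=[T * ( F] ptr=8 lookahead=- remaining=[- id / num ) $]
Step 18: reduce T->F. Stack=[T * ( T] ptr=8 lookahead=- remaining=[- id / num ) $]
Step 19: reduce E->T. Stack=[T * ( E] ptr=8 lookahead=- remaining=[- id / num ) $]
Step 20: shift -. Stack=[T * ( E -] ptr=9 lookahead=id remaining=[id / num ) $]
Step 21: shift id. Stack=[T * ( E - id] ptr=10 lookahead=/ remaining=[/ num ) $]
Step 22: reduce F->id. Stack=[T * ( E - F] ptr=10 lookahead=/ remaining=[/ num ) $]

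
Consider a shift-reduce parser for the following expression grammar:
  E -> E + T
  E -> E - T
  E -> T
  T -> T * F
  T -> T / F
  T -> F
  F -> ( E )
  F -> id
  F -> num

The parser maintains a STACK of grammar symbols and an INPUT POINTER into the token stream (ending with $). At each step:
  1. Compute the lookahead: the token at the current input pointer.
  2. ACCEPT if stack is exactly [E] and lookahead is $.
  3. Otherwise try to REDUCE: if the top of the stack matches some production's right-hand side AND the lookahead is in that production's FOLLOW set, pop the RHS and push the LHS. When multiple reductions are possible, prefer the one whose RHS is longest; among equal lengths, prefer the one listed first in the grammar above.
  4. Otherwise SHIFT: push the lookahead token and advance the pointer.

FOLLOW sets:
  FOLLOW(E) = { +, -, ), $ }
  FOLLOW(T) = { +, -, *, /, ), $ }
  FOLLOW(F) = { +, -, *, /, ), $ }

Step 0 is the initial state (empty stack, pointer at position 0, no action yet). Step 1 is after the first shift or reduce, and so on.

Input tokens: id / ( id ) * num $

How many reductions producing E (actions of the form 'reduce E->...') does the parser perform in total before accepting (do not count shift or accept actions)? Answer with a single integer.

Step 1: shift id. Stack=[id] ptr=1 lookahead=/ remaining=[/ ( id ) * num $]
Step 2: reduce F->id. Stack=[F] ptr=1 lookahead=/ remaining=[/ ( id ) * num $]
Step 3: reduce T->F. Stack=[T] ptr=1 lookahead=/ remaining=[/ ( id ) * num $]
Step 4: shift /. Stack=[T /] ptr=2 lookahead=( remaining=[( id ) * num $]
Step 5: shift (. Stack=[T / (] ptr=3 lookahead=id remaining=[id ) * num $]
Step 6: shift id. Stack=[T / ( id] ptr=4 lookahead=) remaining=[) * num $]
Step 7: reduce F->id. Stack=[T / ( F] ptr=4 lookahead=) remaining=[) * num $]
Step 8: reduce T->F. Stack=[T / ( T] ptr=4 lookahead=) remaining=[) * num $]
Step 9: reduce E->T. Stack=[T / ( E] ptr=4 lookahead=) remaining=[) * num $]
Step 10: shift ). Stack=[T / ( E )] ptr=5 lookahead=* remaining=[* num $]
Step 11: reduce F->( E ). Stack=[T / F] ptr=5 lookahead=* remaining=[* num $]
Step 12: reduce T->T / F. Stack=[T] ptr=5 lookahead=* remaining=[* num $]
Step 13: shift *. Stack=[T *] ptr=6 lookahead=num remaining=[num $]
Step 14: shift num. Stack=[T * num] ptr=7 lookahead=$ remaining=[$]
Step 15: reduce F->num. Stack=[T * F] ptr=7 lookahead=$ remaining=[$]
Step 16: reduce T->T * F. Stack=[T] ptr=7 lookahead=$ remaining=[$]
Step 17: reduce E->T. Stack=[E] ptr=7 lookahead=$ remaining=[$]
Step 18: accept. Stack=[E] ptr=7 lookahead=$ remaining=[$]

Answer: 2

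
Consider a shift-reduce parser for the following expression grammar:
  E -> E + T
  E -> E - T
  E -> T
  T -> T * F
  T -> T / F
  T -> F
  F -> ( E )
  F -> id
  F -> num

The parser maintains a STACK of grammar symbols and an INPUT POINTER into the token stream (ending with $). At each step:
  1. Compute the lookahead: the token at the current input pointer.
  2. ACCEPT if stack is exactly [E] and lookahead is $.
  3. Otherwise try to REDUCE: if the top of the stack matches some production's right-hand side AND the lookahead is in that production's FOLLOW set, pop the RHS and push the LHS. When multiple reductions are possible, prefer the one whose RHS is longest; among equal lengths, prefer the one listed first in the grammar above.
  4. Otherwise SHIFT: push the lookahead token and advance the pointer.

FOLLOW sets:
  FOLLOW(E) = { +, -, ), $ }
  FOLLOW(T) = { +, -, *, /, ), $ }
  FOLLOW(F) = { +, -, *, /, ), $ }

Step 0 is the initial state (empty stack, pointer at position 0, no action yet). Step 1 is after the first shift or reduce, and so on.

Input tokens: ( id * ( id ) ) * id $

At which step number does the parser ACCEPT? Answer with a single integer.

Step 1: shift (. Stack=[(] ptr=1 lookahead=id remaining=[id * ( id ) ) * id $]
Step 2: shift id. Stack=[( id] ptr=2 lookahead=* remaining=[* ( id ) ) * id $]
Step 3: reduce F->id. Stack=[( F] ptr=2 lookahead=* remaining=[* ( id ) ) * id $]
Step 4: reduce T->F. Stack=[( T] ptr=2 lookahead=* remaining=[* ( id ) ) * id $]
Step 5: shift *. Stack=[( T *] ptr=3 lookahead=( remaining=[( id ) ) * id $]
Step 6: shift (. Stack=[( T * (] ptr=4 lookahead=id remaining=[id ) ) * id $]
Step 7: shift id. Stack=[( T * ( id] ptr=5 lookahead=) remaining=[) ) * id $]
Step 8: reduce F->id. Stack=[( T * ( F] ptr=5 lookahead=) remaining=[) ) * id $]
Step 9: reduce T->F. Stack=[( T * ( T] ptr=5 lookahead=) remaining=[) ) * id $]
Step 10: reduce E->T. Stack=[( T * ( E] ptr=5 lookahead=) remaining=[) ) * id $]
Step 11: shift ). Stack=[( T * ( E )] ptr=6 lookahead=) remaining=[) * id $]
Step 12: reduce F->( E ). Stack=[( T * F] ptr=6 lookahead=) remaining=[) * id $]
Step 13: reduce T->T * F. Stack=[( T] ptr=6 lookahead=) remaining=[) * id $]
Step 14: reduce E->T. Stack=[( E] ptr=6 lookahead=) remaining=[) * id $]
Step 15: shift ). Stack=[( E )] ptr=7 lookahead=* remaining=[* id $]
Step 16: reduce F->( E ). Stack=[F] ptr=7 lookahead=* remaining=[* id $]
Step 17: reduce T->F. Stack=[T] ptr=7 lookahead=* remaining=[* id $]
Step 18: shift *. Stack=[T *] ptr=8 lookahead=id remaining=[id $]
Step 19: shift id. Stack=[T * id] ptr=9 lookahead=$ remaining=[$]
Step 20: reduce F->id. Stack=[T * F] ptr=9 lookahead=$ remaining=[$]
Step 21: reduce T->T * F. Stack=[T] ptr=9 lookahead=$ remaining=[$]
Step 22: reduce E->T. Stack=[E] ptr=9 lookahead=$ remaining=[$]
Step 23: accept. Stack=[E] ptr=9 lookahead=$ remaining=[$]

Answer: 23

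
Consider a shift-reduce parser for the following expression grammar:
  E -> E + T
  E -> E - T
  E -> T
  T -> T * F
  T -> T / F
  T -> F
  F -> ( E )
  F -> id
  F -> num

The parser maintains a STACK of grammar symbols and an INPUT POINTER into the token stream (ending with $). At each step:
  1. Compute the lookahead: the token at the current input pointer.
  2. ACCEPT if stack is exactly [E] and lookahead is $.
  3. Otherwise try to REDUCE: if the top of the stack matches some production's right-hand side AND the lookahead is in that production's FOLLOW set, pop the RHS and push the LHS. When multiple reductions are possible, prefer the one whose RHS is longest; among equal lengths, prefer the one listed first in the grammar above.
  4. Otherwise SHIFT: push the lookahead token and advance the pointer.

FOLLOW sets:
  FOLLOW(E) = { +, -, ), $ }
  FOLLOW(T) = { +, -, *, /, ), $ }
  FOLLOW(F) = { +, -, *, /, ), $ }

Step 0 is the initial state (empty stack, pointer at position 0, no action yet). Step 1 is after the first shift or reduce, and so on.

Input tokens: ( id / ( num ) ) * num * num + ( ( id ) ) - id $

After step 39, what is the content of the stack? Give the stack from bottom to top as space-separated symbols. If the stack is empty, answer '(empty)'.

Step 1: shift (. Stack=[(] ptr=1 lookahead=id remaining=[id / ( num ) ) * num * num + ( ( id ) ) - id $]
Step 2: shift id. Stack=[( id] ptr=2 lookahead=/ remaining=[/ ( num ) ) * num * num + ( ( id ) ) - id $]
Step 3: reduce F->id. Stack=[( F] ptr=2 lookahead=/ remaining=[/ ( num ) ) * num * num + ( ( id ) ) - id $]
Step 4: reduce T->F. Stack=[( T] ptr=2 lookahead=/ remaining=[/ ( num ) ) * num * num + ( ( id ) ) - id $]
Step 5: shift /. Stack=[( T /] ptr=3 lookahead=( remaining=[( num ) ) * num * num + ( ( id ) ) - id $]
Step 6: shift (. Stack=[( T / (] ptr=4 lookahead=num remaining=[num ) ) * num * num + ( ( id ) ) - id $]
Step 7: shift num. Stack=[( T / ( num] ptr=5 lookahead=) remaining=[) ) * num * num + ( ( id ) ) - id $]
Step 8: reduce F->num. Stack=[( T / ( F] ptr=5 lookahead=) remaining=[) ) * num * num + ( ( id ) ) - id $]
Step 9: reduce T->F. Stack=[( T / ( T] ptr=5 lookahead=) remaining=[) ) * num * num + ( ( id ) ) - id $]
Step 10: reduce E->T. Stack=[( T / ( E] ptr=5 lookahead=) remaining=[) ) * num * num + ( ( id ) ) - id $]
Step 11: shift ). Stack=[( T / ( E )] ptr=6 lookahead=) remaining=[) * num * num + ( ( id ) ) - id $]
Step 12: reduce F->( E ). Stack=[( T / F] ptr=6 lookahead=) remaining=[) * num * num + ( ( id ) ) - id $]
Step 13: reduce T->T / F. Stack=[( T] ptr=6 lookahead=) remaining=[) * num * num + ( ( id ) ) - id $]
Step 14: reduce E->T. Stack=[( E] ptr=6 lookahead=) remaining=[) * num * num + ( ( id ) ) - id $]
Step 15: shift ). Stack=[( E )] ptr=7 lookahead=* remaining=[* num * num + ( ( id ) ) - id $]
Step 16: reduce F->( E ). Stack=[F] ptr=7 lookahead=* remaining=[* num * num + ( ( id ) ) - id $]
Step 17: reduce T->F. Stack=[T] ptr=7 lookahead=* remaining=[* num * num + ( ( id ) ) - id $]
Step 18: shift *. Stack=[T *] ptr=8 lookahead=num remaining=[num * num + ( ( id ) ) - id $]
Step 19: shift num. Stack=[T * num] ptr=9 lookahead=* remaining=[* num + ( ( id ) ) - id $]
Step 20: reduce F->num. Stack=[T * F] ptr=9 lookahead=* remaining=[* num + ( ( id ) ) - id $]
Step 21: reduce T->T * F. Stack=[T] ptr=9 lookahead=* remaining=[* num + ( ( id ) ) - id $]
Step 22: shift *. Stack=[T *] ptr=10 lookahead=num remaining=[num + ( ( id ) ) - id $]
Step 23: shift num. Stack=[T * num] ptr=11 lookahead=+ remaining=[+ ( ( id ) ) - id $]
Step 24: reduce F->num. Stack=[T * F] ptr=11 lookahead=+ remaining=[+ ( ( id ) ) - id $]
Step 25: reduce T->T * F. Stack=[T] ptr=11 lookahead=+ remaining=[+ ( ( id ) ) - id $]
Step 26: reduce E->T. Stack=[E] ptr=11 lookahead=+ remaining=[+ ( ( id ) ) - id $]
Step 27: shift +. Stack=[E +] ptr=12 lookahead=( remaining=[( ( id ) ) - id $]
Step 28: shift (. Stack=[E + (] ptr=13 lookahead=( remaining=[( id ) ) - id $]
Step 29: shift (. Stack=[E + ( (] ptr=14 lookahead=id remaining=[id ) ) - id $]
Step 30: shift id. Stack=[E + ( ( id] ptr=15 lookahead=) remaining=[) ) - id $]
Step 31: reduce F->id. Stack=[E + ( ( F] ptr=15 lookahead=) remaining=[) ) - id $]
Step 32: reduce T->F. Stack=[E + ( ( T] ptr=15 lookahead=) remaining=[) ) - id $]
Step 33: reduce E->T. Stack=[E + ( ( E] ptr=15 lookahead=) remaining=[) ) - id $]
Step 34: shift ). Stack=[E + ( ( E )] ptr=16 lookahead=) remaining=[) - id $]
Step 35: reduce F->( E ). Stack=[E + ( F] ptr=16 lookahead=) remaining=[) - id $]
Step 36: reduce T->F. Stack=[E + ( T] ptr=16 lookahead=) remaining=[) - id $]
Step 37: reduce E->T. Stack=[E + ( E] ptr=16 lookahead=) remaining=[) - id $]
Step 38: shift ). Stack=[E + ( E )] ptr=17 lookahead=- remaining=[- id $]
Step 39: reduce F->( E ). Stack=[E + F] ptr=17 lookahead=- remaining=[- id $]

Answer: E + F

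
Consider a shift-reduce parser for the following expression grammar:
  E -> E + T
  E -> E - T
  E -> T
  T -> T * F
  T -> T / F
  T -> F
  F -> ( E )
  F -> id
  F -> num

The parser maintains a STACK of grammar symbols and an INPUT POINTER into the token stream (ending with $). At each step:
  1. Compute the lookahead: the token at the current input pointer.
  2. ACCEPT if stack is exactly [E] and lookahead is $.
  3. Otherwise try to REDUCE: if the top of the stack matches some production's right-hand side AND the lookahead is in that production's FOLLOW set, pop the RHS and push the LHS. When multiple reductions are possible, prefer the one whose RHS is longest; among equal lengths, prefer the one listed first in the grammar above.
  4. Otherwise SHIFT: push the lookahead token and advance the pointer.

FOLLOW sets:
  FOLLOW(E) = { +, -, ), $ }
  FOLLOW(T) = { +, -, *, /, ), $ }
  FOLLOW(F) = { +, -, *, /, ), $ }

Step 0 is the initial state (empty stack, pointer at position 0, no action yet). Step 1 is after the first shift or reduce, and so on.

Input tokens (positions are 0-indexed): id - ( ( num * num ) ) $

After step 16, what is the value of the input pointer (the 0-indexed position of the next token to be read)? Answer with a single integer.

Answer: 8

Derivation:
Step 1: shift id. Stack=[id] ptr=1 lookahead=- remaining=[- ( ( num * num ) ) $]
Step 2: reduce F->id. Stack=[F] ptr=1 lookahead=- remaining=[- ( ( num * num ) ) $]
Step 3: reduce T->F. Stack=[T] ptr=1 lookahead=- remaining=[- ( ( num * num ) ) $]
Step 4: reduce E->T. Stack=[E] ptr=1 lookahead=- remaining=[- ( ( num * num ) ) $]
Step 5: shift -. Stack=[E -] ptr=2 lookahead=( remaining=[( ( num * num ) ) $]
Step 6: shift (. Stack=[E - (] ptr=3 lookahead=( remaining=[( num * num ) ) $]
Step 7: shift (. Stack=[E - ( (] ptr=4 lookahead=num remaining=[num * num ) ) $]
Step 8: shift num. Stack=[E - ( ( num] ptr=5 lookahead=* remaining=[* num ) ) $]
Step 9: reduce F->num. Stack=[E - ( ( F] ptr=5 lookahead=* remaining=[* num ) ) $]
Step 10: reduce T->F. Stack=[E - ( ( T] ptr=5 lookahead=* remaining=[* num ) ) $]
Step 11: shift *. Stack=[E - ( ( T *] ptr=6 lookahead=num remaining=[num ) ) $]
Step 12: shift num. Stack=[E - ( ( T * num] ptr=7 lookahead=) remaining=[) ) $]
Step 13: reduce F->num. Stack=[E - ( ( T * F] ptr=7 lookahead=) remaining=[) ) $]
Step 14: reduce T->T * F. Stack=[E - ( ( T] ptr=7 lookahead=) remaining=[) ) $]
Step 15: reduce E->T. Stack=[E - ( ( E] ptr=7 lookahead=) remaining=[) ) $]
Step 16: shift ). Stack=[E - ( ( E )] ptr=8 lookahead=) remaining=[) $]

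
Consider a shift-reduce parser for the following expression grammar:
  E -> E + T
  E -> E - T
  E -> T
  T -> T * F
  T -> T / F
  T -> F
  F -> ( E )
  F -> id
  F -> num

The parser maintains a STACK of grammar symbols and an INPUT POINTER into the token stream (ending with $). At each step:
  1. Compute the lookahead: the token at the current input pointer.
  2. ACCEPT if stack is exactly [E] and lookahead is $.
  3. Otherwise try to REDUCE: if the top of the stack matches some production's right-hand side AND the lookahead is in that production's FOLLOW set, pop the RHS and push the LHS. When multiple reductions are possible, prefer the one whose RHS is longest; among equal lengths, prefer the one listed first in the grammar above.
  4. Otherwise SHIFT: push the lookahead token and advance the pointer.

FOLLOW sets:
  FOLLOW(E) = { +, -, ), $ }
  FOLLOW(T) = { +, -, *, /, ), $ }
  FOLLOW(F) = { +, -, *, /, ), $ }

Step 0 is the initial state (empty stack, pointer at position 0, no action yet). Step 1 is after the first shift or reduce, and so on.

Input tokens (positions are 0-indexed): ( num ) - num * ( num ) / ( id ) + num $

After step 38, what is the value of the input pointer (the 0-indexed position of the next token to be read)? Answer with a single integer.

Answer: 15

Derivation:
Step 1: shift (. Stack=[(] ptr=1 lookahead=num remaining=[num ) - num * ( num ) / ( id ) + num $]
Step 2: shift num. Stack=[( num] ptr=2 lookahead=) remaining=[) - num * ( num ) / ( id ) + num $]
Step 3: reduce F->num. Stack=[( F] ptr=2 lookahead=) remaining=[) - num * ( num ) / ( id ) + num $]
Step 4: reduce T->F. Stack=[( T] ptr=2 lookahead=) remaining=[) - num * ( num ) / ( id ) + num $]
Step 5: reduce E->T. Stack=[( E] ptr=2 lookahead=) remaining=[) - num * ( num ) / ( id ) + num $]
Step 6: shift ). Stack=[( E )] ptr=3 lookahead=- remaining=[- num * ( num ) / ( id ) + num $]
Step 7: reduce F->( E ). Stack=[F] ptr=3 lookahead=- remaining=[- num * ( num ) / ( id ) + num $]
Step 8: reduce T->F. Stack=[T] ptr=3 lookahead=- remaining=[- num * ( num ) / ( id ) + num $]
Step 9: reduce E->T. Stack=[E] ptr=3 lookahead=- remaining=[- num * ( num ) / ( id ) + num $]
Step 10: shift -. Stack=[E -] ptr=4 lookahead=num remaining=[num * ( num ) / ( id ) + num $]
Step 11: shift num. Stack=[E - num] ptr=5 lookahead=* remaining=[* ( num ) / ( id ) + num $]
Step 12: reduce F->num. Stack=[E - F] ptr=5 lookahead=* remaining=[* ( num ) / ( id ) + num $]
Step 13: reduce T->F. Stack=[E - T] ptr=5 lookahead=* remaining=[* ( num ) / ( id ) + num $]
Step 14: shift *. Stack=[E - T *] ptr=6 lookahead=( remaining=[( num ) / ( id ) + num $]
Step 15: shift (. Stack=[E - T * (] ptr=7 lookahead=num remaining=[num ) / ( id ) + num $]
Step 16: shift num. Stack=[E - T * ( num] ptr=8 lookahead=) remaining=[) / ( id ) + num $]
Step 17: reduce F->num. Stack=[E - T * ( F] ptr=8 lookahead=) remaining=[) / ( id ) + num $]
Step 18: reduce T->F. Stack=[E - T * ( T] ptr=8 lookahead=) remaining=[) / ( id ) + num $]
Step 19: reduce E->T. Stack=[E - T * ( E] ptr=8 lookahead=) remaining=[) / ( id ) + num $]
Step 20: shift ). Stack=[E - T * ( E )] ptr=9 lookahead=/ remaining=[/ ( id ) + num $]
Step 21: reduce F->( E ). Stack=[E - T * F] ptr=9 lookahead=/ remaining=[/ ( id ) + num $]
Step 22: reduce T->T * F. Stack=[E - T] ptr=9 lookahead=/ remaining=[/ ( id ) + num $]
Step 23: shift /. Stack=[E - T /] ptr=10 lookahead=( remaining=[( id ) + num $]
Step 24: shift (. Stack=[E - T / (] ptr=11 lookahead=id remaining=[id ) + num $]
Step 25: shift id. Stack=[E - T / ( id] ptr=12 lookahead=) remaining=[) + num $]
Step 26: reduce F->id. Stack=[E - T / ( F] ptr=12 lookahead=) remaining=[) + num $]
Step 27: reduce T->F. Stack=[E - T / ( T] ptr=12 lookahead=) remaining=[) + num $]
Step 28: reduce E->T. Stack=[E - T / ( E] ptr=12 lookahead=) remaining=[) + num $]
Step 29: shift ). Stack=[E - T / ( E )] ptr=13 lookahead=+ remaining=[+ num $]
Step 30: reduce F->( E ). Stack=[E - T / F] ptr=13 lookahead=+ remaining=[+ num $]
Step 31: reduce T->T / F. Stack=[E - T] ptr=13 lookahead=+ remaining=[+ num $]
Step 32: reduce E->E - T. Stack=[E] ptr=13 lookahead=+ remaining=[+ num $]
Step 33: shift +. Stack=[E +] ptr=14 lookahead=num remaining=[num $]
Step 34: shift num. Stack=[E + num] ptr=15 lookahead=$ remaining=[$]
Step 35: reduce F->num. Stack=[E + F] ptr=15 lookahead=$ remaining=[$]
Step 36: reduce T->F. Stack=[E + T] ptr=15 lookahead=$ remaining=[$]
Step 37: reduce E->E + T. Stack=[E] ptr=15 lookahead=$ remaining=[$]
Step 38: accept. Stack=[E] ptr=15 lookahead=$ remaining=[$]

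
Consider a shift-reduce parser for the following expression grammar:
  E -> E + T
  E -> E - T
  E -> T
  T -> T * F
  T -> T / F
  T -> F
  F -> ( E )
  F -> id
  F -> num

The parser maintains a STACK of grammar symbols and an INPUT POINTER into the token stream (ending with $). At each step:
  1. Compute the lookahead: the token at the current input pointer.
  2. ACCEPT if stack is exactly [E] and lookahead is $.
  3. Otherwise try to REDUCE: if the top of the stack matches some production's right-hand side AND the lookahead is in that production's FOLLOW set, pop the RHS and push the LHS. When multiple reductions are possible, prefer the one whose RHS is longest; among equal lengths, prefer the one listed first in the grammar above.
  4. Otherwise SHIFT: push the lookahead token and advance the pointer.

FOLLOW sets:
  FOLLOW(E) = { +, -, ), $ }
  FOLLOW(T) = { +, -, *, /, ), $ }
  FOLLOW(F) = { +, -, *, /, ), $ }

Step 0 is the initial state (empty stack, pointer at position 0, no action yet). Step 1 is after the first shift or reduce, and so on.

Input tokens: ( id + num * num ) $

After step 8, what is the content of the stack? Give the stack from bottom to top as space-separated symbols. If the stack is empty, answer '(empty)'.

Step 1: shift (. Stack=[(] ptr=1 lookahead=id remaining=[id + num * num ) $]
Step 2: shift id. Stack=[( id] ptr=2 lookahead=+ remaining=[+ num * num ) $]
Step 3: reduce F->id. Stack=[( F] ptr=2 lookahead=+ remaining=[+ num * num ) $]
Step 4: reduce T->F. Stack=[( T] ptr=2 lookahead=+ remaining=[+ num * num ) $]
Step 5: reduce E->T. Stack=[( E] ptr=2 lookahead=+ remaining=[+ num * num ) $]
Step 6: shift +. Stack=[( E +] ptr=3 lookahead=num remaining=[num * num ) $]
Step 7: shift num. Stack=[( E + num] ptr=4 lookahead=* remaining=[* num ) $]
Step 8: reduce F->num. Stack=[( E + F] ptr=4 lookahead=* remaining=[* num ) $]

Answer: ( E + F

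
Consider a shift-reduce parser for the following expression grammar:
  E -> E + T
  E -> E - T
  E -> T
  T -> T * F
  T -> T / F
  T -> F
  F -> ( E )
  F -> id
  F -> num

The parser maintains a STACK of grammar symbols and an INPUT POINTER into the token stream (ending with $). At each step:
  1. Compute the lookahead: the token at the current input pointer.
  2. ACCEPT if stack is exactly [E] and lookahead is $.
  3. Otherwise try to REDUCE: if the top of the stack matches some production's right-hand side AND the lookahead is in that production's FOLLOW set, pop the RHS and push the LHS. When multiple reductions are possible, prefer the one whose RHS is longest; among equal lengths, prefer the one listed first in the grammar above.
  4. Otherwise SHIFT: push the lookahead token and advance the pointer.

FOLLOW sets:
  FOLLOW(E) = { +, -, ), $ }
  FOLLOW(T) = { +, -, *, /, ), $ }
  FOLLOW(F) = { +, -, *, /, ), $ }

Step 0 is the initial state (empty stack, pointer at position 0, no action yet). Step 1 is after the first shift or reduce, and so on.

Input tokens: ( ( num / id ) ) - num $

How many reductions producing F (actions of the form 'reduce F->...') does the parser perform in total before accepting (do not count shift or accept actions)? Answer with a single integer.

Answer: 5

Derivation:
Step 1: shift (. Stack=[(] ptr=1 lookahead=( remaining=[( num / id ) ) - num $]
Step 2: shift (. Stack=[( (] ptr=2 lookahead=num remaining=[num / id ) ) - num $]
Step 3: shift num. Stack=[( ( num] ptr=3 lookahead=/ remaining=[/ id ) ) - num $]
Step 4: reduce F->num. Stack=[( ( F] ptr=3 lookahead=/ remaining=[/ id ) ) - num $]
Step 5: reduce T->F. Stack=[( ( T] ptr=3 lookahead=/ remaining=[/ id ) ) - num $]
Step 6: shift /. Stack=[( ( T /] ptr=4 lookahead=id remaining=[id ) ) - num $]
Step 7: shift id. Stack=[( ( T / id] ptr=5 lookahead=) remaining=[) ) - num $]
Step 8: reduce F->id. Stack=[( ( T / F] ptr=5 lookahead=) remaining=[) ) - num $]
Step 9: reduce T->T / F. Stack=[( ( T] ptr=5 lookahead=) remaining=[) ) - num $]
Step 10: reduce E->T. Stack=[( ( E] ptr=5 lookahead=) remaining=[) ) - num $]
Step 11: shift ). Stack=[( ( E )] ptr=6 lookahead=) remaining=[) - num $]
Step 12: reduce F->( E ). Stack=[( F] ptr=6 lookahead=) remaining=[) - num $]
Step 13: reduce T->F. Stack=[( T] ptr=6 lookahead=) remaining=[) - num $]
Step 14: reduce E->T. Stack=[( E] ptr=6 lookahead=) remaining=[) - num $]
Step 15: shift ). Stack=[( E )] ptr=7 lookahead=- remaining=[- num $]
Step 16: reduce F->( E ). Stack=[F] ptr=7 lookahead=- remaining=[- num $]
Step 17: reduce T->F. Stack=[T] ptr=7 lookahead=- remaining=[- num $]
Step 18: reduce E->T. Stack=[E] ptr=7 lookahead=- remaining=[- num $]
Step 19: shift -. Stack=[E -] ptr=8 lookahead=num remaining=[num $]
Step 20: shift num. Stack=[E - num] ptr=9 lookahead=$ remaining=[$]
Step 21: reduce F->num. Stack=[E - F] ptr=9 lookahead=$ remaining=[$]
Step 22: reduce T->F. Stack=[E - T] ptr=9 lookahead=$ remaining=[$]
Step 23: reduce E->E - T. Stack=[E] ptr=9 lookahead=$ remaining=[$]
Step 24: accept. Stack=[E] ptr=9 lookahead=$ remaining=[$]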